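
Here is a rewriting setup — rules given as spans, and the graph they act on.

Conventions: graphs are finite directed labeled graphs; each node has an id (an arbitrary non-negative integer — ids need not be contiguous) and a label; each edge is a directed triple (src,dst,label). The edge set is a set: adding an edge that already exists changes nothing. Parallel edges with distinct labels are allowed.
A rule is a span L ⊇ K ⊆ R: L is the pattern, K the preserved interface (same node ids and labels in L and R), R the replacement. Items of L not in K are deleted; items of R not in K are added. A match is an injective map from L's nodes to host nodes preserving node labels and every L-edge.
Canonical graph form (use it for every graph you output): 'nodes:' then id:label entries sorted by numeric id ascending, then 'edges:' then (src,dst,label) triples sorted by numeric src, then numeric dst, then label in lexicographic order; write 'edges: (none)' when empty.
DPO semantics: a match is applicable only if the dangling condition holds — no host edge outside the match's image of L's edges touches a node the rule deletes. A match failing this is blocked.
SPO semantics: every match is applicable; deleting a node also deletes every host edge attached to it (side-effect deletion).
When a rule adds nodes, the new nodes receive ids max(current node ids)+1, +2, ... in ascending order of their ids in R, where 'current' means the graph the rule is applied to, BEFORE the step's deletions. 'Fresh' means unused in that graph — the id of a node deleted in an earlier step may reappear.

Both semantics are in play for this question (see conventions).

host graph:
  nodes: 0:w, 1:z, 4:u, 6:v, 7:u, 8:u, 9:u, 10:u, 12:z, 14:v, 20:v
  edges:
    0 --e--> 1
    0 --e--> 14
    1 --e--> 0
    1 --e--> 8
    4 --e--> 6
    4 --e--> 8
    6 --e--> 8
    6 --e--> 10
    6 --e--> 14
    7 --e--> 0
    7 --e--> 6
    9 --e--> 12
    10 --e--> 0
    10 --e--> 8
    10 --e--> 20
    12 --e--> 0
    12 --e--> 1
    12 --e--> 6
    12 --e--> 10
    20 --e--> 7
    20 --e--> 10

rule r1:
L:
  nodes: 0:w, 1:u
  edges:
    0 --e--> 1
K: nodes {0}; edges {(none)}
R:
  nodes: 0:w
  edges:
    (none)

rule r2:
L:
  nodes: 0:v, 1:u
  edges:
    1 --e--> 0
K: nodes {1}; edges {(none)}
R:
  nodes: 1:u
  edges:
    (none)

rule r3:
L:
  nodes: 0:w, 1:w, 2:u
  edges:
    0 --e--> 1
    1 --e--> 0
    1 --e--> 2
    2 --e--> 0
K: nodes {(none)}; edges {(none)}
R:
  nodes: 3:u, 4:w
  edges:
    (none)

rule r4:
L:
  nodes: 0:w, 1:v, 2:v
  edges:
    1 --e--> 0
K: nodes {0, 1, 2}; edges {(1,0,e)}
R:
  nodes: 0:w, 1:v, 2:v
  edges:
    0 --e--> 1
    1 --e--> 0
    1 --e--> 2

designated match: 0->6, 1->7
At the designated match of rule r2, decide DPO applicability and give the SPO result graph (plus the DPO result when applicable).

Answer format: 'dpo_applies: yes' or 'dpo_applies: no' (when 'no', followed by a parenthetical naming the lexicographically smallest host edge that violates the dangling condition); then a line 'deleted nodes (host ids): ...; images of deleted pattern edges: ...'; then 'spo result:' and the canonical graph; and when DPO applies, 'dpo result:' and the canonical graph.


dpo_applies: no
(the rule deletes node 6, which keeps host edge (4,6,e) outside the match image — the dangling condition fails, DPO blocks; SPO proceeds and side-deletes such edges)
deleted nodes (host ids): 6; images of deleted pattern edges: (7,6,e)
spo result:
nodes: 0:w, 1:z, 4:u, 7:u, 8:u, 9:u, 10:u, 12:z, 14:v, 20:v
edges: (0,1,e); (0,14,e); (1,0,e); (1,8,e); (4,8,e); (7,0,e); (9,12,e); (10,0,e); (10,8,e); (10,20,e); (12,0,e); (12,1,e); (12,10,e); (20,7,e); (20,10,e)


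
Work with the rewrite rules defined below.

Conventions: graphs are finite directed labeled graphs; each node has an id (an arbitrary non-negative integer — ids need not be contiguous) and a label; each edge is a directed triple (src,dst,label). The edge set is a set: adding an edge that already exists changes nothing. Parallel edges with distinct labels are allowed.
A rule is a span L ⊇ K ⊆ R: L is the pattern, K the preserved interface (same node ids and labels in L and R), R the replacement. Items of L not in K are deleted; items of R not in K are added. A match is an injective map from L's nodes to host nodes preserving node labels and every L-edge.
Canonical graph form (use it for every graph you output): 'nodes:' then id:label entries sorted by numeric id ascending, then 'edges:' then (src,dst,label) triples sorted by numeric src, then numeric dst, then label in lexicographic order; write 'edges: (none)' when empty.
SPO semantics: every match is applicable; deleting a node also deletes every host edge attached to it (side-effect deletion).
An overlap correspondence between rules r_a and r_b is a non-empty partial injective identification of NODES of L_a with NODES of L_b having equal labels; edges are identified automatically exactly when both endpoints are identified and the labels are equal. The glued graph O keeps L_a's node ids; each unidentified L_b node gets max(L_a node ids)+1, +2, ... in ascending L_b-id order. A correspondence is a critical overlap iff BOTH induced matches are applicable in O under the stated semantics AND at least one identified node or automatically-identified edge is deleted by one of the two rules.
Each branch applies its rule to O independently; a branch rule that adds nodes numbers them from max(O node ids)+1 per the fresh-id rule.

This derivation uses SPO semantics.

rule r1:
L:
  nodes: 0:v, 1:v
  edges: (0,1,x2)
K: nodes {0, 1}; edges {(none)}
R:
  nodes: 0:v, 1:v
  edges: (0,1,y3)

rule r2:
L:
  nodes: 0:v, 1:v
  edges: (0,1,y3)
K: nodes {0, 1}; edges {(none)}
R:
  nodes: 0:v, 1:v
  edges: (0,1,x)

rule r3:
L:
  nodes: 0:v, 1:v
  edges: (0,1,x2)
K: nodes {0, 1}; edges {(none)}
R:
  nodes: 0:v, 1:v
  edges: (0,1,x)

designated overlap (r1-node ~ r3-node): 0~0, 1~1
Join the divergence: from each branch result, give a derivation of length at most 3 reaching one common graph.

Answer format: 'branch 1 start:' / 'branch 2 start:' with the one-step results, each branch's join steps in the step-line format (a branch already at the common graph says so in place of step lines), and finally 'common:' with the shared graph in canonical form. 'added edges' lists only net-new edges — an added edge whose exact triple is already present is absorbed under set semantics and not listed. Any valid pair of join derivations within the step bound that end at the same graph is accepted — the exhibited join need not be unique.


branch 1 start:
nodes: 0:v, 1:v
edges: (0,1,y3)
branch 2 start:
nodes: 0:v, 1:v
edges: (0,1,x)
branch 1 step 1: rule r2; match: 0->0, 1->1; deleted nodes (none); deleted edges (0,1,y3); added nodes (none); added edges (0,1,x); result: nodes: 0:v, 1:v edges: (0,1,x)
branch 2: already at the common graph (0 steps)
common:
nodes: 0:v, 1:v
edges: (0,1,x)


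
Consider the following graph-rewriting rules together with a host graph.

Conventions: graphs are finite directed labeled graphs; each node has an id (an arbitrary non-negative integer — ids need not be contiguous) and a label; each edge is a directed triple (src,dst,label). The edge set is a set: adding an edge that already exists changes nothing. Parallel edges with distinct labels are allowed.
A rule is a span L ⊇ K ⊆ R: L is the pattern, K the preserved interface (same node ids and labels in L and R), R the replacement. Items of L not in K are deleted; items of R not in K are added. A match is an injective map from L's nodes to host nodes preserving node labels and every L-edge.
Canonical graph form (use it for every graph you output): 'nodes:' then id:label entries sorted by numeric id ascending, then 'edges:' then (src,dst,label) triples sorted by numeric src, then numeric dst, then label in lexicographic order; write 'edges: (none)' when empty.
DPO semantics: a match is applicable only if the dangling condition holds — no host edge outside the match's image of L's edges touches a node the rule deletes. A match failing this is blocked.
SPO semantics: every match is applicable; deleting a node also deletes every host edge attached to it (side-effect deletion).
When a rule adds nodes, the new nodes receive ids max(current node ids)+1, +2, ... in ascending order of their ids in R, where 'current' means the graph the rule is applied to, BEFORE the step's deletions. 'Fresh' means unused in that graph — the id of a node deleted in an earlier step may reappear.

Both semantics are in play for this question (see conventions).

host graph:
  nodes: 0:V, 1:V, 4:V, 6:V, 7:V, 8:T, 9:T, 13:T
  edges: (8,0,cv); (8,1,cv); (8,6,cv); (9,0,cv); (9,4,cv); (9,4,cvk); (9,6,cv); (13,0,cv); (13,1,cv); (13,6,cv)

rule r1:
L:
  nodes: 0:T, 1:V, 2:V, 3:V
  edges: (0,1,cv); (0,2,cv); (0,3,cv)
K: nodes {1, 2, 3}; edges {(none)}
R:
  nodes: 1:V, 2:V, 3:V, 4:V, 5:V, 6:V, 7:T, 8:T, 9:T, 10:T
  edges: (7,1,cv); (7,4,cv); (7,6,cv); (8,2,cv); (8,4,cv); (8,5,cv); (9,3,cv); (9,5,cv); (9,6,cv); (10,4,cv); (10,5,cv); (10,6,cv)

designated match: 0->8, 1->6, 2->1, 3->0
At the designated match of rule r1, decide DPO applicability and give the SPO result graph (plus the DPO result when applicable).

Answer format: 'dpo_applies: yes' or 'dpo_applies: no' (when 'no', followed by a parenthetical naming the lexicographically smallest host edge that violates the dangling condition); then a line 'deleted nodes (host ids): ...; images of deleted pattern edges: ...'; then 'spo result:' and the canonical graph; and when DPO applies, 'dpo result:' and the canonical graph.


dpo_applies: yes
deleted nodes (host ids): 8; images of deleted pattern edges: (8,0,cv); (8,1,cv); (8,6,cv)
spo result:
nodes: 0:V, 1:V, 4:V, 6:V, 7:V, 9:T, 13:T, 14:V, 15:V, 16:V, 17:T, 18:T, 19:T, 20:T
edges: (9,0,cv); (9,4,cv); (9,4,cvk); (9,6,cv); (13,0,cv); (13,1,cv); (13,6,cv); (17,6,cv); (17,14,cv); (17,16,cv); (18,1,cv); (18,14,cv); (18,15,cv); (19,0,cv); (19,15,cv); (19,16,cv); (20,14,cv); (20,15,cv); (20,16,cv)
dpo result:
nodes: 0:V, 1:V, 4:V, 6:V, 7:V, 9:T, 13:T, 14:V, 15:V, 16:V, 17:T, 18:T, 19:T, 20:T
edges: (9,0,cv); (9,4,cv); (9,4,cvk); (9,6,cv); (13,0,cv); (13,1,cv); (13,6,cv); (17,6,cv); (17,14,cv); (17,16,cv); (18,1,cv); (18,14,cv); (18,15,cv); (19,0,cv); (19,15,cv); (19,16,cv); (20,14,cv); (20,15,cv); (20,16,cv)


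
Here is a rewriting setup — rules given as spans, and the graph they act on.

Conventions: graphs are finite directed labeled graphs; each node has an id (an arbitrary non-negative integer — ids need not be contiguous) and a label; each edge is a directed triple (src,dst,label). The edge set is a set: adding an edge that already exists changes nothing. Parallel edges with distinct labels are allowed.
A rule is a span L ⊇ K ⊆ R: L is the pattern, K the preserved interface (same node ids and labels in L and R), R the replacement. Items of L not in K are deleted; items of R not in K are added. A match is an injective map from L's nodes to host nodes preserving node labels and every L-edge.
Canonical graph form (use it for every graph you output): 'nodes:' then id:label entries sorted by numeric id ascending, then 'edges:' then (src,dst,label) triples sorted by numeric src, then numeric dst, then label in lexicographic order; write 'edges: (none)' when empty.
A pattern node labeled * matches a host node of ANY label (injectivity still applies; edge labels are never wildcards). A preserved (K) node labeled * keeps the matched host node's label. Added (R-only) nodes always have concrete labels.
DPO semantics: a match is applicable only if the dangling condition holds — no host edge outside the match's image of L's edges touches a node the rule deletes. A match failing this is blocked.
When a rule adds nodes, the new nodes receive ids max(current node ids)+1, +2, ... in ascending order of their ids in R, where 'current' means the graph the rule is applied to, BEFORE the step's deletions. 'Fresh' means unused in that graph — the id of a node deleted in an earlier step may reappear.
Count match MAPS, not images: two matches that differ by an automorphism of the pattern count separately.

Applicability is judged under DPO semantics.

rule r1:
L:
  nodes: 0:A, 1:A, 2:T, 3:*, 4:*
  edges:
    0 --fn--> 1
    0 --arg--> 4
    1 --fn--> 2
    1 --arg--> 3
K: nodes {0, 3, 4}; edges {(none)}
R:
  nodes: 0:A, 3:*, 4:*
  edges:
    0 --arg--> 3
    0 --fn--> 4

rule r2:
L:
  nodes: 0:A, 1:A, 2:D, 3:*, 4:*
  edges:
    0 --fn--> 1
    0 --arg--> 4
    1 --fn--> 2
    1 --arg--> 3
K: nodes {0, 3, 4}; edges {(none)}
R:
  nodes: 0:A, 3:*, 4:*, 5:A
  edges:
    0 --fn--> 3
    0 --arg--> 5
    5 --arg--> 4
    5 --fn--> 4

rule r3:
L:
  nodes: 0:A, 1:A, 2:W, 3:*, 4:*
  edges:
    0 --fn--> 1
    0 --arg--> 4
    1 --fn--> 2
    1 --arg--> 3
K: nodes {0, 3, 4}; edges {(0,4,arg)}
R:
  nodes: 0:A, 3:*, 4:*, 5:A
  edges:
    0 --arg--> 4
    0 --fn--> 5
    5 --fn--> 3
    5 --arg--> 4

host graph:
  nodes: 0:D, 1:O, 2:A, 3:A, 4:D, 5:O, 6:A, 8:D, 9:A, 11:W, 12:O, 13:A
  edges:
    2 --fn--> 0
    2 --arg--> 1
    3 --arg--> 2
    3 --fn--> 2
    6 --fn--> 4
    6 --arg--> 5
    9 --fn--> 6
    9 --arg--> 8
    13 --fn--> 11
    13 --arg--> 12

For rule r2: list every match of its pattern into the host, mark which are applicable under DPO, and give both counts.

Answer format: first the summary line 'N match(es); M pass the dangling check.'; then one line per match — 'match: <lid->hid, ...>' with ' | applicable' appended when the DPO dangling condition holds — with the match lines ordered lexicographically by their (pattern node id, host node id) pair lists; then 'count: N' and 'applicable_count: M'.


1 match(es); 1 pass the dangling check.
match: 0->9, 1->6, 2->4, 3->5, 4->8 | applicable
count: 1
applicable_count: 1


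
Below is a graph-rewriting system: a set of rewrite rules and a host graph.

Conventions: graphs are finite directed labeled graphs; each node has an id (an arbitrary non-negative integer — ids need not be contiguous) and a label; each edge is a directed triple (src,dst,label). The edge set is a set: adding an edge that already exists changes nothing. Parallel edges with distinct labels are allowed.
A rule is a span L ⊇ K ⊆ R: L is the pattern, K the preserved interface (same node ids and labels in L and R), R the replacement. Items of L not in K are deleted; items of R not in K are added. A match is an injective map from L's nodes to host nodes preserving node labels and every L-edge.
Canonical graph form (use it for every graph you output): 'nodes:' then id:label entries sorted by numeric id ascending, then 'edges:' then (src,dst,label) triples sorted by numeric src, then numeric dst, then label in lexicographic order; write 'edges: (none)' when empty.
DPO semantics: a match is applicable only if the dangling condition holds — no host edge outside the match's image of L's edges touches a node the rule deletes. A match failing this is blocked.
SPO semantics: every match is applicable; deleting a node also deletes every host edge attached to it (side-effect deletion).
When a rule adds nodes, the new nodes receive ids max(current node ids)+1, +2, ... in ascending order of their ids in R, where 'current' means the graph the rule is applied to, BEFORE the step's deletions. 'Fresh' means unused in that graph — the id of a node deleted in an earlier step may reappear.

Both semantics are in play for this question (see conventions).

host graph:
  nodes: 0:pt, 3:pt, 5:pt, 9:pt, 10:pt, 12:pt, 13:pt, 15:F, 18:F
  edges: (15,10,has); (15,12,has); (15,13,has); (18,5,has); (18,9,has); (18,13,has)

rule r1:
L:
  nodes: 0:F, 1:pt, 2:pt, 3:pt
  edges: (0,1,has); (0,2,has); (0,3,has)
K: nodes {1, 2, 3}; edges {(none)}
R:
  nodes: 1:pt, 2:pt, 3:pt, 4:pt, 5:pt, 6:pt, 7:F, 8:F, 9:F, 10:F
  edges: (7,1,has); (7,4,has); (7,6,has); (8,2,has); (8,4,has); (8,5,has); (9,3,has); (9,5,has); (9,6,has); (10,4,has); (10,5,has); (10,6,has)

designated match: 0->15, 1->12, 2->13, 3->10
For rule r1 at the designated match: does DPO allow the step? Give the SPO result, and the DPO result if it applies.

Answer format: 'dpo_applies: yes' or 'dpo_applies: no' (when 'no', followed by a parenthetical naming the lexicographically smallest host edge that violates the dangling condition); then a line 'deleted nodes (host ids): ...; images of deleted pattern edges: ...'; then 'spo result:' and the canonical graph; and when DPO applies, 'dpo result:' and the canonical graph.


dpo_applies: yes
deleted nodes (host ids): 15; images of deleted pattern edges: (15,10,has); (15,12,has); (15,13,has)
spo result:
nodes: 0:pt, 3:pt, 5:pt, 9:pt, 10:pt, 12:pt, 13:pt, 18:F, 19:pt, 20:pt, 21:pt, 22:F, 23:F, 24:F, 25:F
edges: (18,5,has); (18,9,has); (18,13,has); (22,12,has); (22,19,has); (22,21,has); (23,13,has); (23,19,has); (23,20,has); (24,10,has); (24,20,has); (24,21,has); (25,19,has); (25,20,has); (25,21,has)
dpo result:
nodes: 0:pt, 3:pt, 5:pt, 9:pt, 10:pt, 12:pt, 13:pt, 18:F, 19:pt, 20:pt, 21:pt, 22:F, 23:F, 24:F, 25:F
edges: (18,5,has); (18,9,has); (18,13,has); (22,12,has); (22,19,has); (22,21,has); (23,13,has); (23,19,has); (23,20,has); (24,10,has); (24,20,has); (24,21,has); (25,19,has); (25,20,has); (25,21,has)


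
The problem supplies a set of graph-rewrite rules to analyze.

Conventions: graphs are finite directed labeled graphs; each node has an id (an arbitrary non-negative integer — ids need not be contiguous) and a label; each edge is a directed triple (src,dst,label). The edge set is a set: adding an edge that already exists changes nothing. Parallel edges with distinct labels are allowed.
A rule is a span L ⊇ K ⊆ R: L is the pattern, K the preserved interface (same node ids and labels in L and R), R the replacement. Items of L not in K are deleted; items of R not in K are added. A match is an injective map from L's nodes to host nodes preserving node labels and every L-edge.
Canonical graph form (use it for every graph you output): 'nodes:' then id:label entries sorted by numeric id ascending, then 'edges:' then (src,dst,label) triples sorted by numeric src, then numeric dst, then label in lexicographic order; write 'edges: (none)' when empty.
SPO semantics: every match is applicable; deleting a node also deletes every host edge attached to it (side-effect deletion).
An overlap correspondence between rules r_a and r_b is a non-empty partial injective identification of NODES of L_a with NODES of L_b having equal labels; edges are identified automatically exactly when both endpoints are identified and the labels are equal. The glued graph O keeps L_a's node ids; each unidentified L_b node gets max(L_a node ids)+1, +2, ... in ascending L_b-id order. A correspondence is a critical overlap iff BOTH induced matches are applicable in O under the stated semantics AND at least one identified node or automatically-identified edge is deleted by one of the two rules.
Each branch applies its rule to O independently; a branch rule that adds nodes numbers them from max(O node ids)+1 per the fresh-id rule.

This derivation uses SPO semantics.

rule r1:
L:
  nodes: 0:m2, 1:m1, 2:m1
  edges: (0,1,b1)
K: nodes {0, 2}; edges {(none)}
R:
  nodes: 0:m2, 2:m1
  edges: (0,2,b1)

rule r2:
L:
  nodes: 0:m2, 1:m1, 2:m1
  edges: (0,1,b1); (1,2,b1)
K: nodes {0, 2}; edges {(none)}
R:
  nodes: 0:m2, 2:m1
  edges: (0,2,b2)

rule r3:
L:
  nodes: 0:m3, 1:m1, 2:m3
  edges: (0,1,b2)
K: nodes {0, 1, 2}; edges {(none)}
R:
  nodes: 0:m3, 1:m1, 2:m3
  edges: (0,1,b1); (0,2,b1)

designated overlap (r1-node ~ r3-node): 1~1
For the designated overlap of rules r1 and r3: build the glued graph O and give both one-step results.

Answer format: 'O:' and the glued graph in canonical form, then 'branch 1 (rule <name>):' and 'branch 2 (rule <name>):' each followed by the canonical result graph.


O:
nodes: 0:m2, 1:m1, 2:m1, 3:m3, 4:m3
edges: (0,1,b1); (3,1,b2)
branch 1 (rule r1):
nodes: 0:m2, 2:m1, 3:m3, 4:m3
edges: (0,2,b1)
branch 2 (rule r3):
nodes: 0:m2, 1:m1, 2:m1, 3:m3, 4:m3
edges: (0,1,b1); (3,1,b1); (3,4,b1)


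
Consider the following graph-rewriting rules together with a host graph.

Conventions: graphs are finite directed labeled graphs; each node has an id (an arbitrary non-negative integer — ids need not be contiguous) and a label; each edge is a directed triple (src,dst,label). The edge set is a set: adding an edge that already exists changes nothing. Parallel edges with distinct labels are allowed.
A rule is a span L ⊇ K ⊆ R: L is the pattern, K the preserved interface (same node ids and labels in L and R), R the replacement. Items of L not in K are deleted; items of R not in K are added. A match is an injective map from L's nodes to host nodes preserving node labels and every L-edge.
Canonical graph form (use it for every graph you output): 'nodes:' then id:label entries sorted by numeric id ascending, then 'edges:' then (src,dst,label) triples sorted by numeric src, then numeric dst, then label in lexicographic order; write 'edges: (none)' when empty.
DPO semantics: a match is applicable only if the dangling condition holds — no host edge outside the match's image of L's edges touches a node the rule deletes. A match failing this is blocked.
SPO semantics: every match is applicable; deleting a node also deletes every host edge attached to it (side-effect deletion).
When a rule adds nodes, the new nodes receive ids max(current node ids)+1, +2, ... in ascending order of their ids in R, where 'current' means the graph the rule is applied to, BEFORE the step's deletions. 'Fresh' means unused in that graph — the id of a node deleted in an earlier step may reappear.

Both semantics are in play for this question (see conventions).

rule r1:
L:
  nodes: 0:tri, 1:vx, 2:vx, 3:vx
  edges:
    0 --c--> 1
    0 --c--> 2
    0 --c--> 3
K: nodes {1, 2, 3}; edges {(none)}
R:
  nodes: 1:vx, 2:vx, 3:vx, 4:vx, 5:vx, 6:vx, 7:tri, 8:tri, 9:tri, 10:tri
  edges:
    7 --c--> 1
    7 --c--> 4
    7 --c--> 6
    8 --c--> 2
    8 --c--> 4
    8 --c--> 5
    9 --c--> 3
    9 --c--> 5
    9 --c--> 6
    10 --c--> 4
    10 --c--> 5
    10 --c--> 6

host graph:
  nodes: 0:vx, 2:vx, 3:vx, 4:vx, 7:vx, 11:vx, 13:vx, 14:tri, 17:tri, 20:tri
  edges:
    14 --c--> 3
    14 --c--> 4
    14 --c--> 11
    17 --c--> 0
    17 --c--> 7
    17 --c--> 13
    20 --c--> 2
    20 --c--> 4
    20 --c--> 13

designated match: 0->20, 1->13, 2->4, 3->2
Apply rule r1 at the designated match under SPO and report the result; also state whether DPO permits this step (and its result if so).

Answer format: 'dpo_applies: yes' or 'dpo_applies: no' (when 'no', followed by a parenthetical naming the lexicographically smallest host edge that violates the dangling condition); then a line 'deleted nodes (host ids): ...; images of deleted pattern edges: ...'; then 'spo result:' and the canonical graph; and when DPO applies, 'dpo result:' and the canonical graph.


dpo_applies: yes
deleted nodes (host ids): 20; images of deleted pattern edges: (20,2,c); (20,4,c); (20,13,c)
spo result:
nodes: 0:vx, 2:vx, 3:vx, 4:vx, 7:vx, 11:vx, 13:vx, 14:tri, 17:tri, 21:vx, 22:vx, 23:vx, 24:tri, 25:tri, 26:tri, 27:tri
edges: (14,3,c); (14,4,c); (14,11,c); (17,0,c); (17,7,c); (17,13,c); (24,13,c); (24,21,c); (24,23,c); (25,4,c); (25,21,c); (25,22,c); (26,2,c); (26,22,c); (26,23,c); (27,21,c); (27,22,c); (27,23,c)
dpo result:
nodes: 0:vx, 2:vx, 3:vx, 4:vx, 7:vx, 11:vx, 13:vx, 14:tri, 17:tri, 21:vx, 22:vx, 23:vx, 24:tri, 25:tri, 26:tri, 27:tri
edges: (14,3,c); (14,4,c); (14,11,c); (17,0,c); (17,7,c); (17,13,c); (24,13,c); (24,21,c); (24,23,c); (25,4,c); (25,21,c); (25,22,c); (26,2,c); (26,22,c); (26,23,c); (27,21,c); (27,22,c); (27,23,c)


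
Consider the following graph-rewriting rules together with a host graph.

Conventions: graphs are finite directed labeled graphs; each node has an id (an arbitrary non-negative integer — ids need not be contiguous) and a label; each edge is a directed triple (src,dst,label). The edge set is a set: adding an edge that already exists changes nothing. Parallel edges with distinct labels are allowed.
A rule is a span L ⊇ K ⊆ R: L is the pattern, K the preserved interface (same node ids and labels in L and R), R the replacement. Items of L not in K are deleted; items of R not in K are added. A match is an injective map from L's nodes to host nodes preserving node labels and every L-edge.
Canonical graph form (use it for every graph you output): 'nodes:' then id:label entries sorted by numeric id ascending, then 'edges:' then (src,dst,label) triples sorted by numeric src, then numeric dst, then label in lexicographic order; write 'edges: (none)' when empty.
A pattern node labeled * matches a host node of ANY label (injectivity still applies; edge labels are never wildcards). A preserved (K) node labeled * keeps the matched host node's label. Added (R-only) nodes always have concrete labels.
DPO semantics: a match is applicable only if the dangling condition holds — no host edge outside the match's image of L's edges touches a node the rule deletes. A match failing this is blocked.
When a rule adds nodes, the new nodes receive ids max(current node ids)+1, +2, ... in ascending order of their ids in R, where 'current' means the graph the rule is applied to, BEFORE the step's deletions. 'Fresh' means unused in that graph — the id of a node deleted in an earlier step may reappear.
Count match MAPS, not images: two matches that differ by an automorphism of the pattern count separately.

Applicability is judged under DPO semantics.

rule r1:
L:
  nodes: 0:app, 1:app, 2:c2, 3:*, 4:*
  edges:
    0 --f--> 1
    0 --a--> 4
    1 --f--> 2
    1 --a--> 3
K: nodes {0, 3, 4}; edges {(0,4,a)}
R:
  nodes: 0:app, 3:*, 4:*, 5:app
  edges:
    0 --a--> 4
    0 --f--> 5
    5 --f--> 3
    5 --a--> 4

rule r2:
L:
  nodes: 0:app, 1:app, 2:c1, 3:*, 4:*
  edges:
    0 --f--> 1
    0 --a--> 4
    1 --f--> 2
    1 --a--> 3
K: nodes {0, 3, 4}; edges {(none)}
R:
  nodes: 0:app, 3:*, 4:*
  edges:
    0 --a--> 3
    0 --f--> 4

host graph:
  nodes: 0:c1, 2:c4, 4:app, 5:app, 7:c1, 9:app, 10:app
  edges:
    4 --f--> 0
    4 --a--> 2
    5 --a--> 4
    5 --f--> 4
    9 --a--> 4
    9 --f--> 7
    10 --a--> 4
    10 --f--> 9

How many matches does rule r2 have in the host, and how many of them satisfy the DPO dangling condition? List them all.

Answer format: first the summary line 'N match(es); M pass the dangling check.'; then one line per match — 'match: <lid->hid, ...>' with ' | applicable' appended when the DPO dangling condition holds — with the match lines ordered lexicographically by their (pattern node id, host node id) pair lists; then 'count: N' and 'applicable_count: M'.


0 match(es); 0 pass the dangling check.
count: 0
applicable_count: 0


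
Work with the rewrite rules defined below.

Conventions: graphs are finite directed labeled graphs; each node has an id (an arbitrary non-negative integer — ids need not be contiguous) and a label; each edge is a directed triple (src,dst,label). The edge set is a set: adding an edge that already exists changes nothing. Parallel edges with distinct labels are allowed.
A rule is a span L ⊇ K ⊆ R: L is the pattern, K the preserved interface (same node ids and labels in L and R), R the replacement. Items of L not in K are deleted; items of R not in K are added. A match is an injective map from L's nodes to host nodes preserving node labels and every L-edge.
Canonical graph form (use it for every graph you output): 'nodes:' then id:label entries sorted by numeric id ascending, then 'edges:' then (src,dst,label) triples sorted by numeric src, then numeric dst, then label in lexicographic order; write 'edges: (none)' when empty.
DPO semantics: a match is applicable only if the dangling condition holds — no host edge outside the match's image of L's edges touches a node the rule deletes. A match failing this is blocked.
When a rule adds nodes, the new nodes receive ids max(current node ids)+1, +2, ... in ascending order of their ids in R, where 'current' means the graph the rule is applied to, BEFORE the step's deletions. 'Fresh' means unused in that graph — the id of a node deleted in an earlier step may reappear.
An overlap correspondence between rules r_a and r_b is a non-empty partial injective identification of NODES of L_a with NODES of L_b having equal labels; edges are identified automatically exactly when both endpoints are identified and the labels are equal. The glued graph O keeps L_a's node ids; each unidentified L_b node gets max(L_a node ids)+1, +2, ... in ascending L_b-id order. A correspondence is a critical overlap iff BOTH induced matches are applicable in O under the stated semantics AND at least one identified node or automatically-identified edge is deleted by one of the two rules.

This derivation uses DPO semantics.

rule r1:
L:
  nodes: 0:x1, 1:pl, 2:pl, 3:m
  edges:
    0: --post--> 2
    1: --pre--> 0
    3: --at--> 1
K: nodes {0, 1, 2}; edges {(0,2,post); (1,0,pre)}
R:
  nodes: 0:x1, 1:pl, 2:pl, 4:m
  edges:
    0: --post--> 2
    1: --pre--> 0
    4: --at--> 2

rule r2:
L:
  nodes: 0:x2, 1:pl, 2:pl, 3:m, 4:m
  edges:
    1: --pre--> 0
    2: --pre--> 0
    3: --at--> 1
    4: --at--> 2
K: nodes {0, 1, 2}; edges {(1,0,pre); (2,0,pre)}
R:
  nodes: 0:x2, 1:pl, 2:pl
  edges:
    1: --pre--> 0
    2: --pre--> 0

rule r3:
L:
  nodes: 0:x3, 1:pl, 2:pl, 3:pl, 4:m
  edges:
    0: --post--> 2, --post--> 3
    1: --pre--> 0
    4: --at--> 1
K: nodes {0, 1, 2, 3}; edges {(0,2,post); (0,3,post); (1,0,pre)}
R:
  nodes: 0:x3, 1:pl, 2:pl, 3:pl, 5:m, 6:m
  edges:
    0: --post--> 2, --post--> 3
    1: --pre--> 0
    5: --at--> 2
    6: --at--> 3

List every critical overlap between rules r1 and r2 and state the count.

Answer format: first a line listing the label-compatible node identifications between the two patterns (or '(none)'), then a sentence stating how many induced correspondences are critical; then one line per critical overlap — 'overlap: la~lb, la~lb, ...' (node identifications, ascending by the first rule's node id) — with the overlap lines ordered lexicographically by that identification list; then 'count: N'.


label-compatible node identifications between L(r1) and L(r2): 1~1, 1~2, 2~1, 2~2, 3~3, 3~4
4 of the induced correspondences are critical overlaps of r1 and r2.
overlap: 1~1, 2~2, 3~3
overlap: 1~1, 3~3
overlap: 1~2, 2~1, 3~4
overlap: 1~2, 3~4
count: 4


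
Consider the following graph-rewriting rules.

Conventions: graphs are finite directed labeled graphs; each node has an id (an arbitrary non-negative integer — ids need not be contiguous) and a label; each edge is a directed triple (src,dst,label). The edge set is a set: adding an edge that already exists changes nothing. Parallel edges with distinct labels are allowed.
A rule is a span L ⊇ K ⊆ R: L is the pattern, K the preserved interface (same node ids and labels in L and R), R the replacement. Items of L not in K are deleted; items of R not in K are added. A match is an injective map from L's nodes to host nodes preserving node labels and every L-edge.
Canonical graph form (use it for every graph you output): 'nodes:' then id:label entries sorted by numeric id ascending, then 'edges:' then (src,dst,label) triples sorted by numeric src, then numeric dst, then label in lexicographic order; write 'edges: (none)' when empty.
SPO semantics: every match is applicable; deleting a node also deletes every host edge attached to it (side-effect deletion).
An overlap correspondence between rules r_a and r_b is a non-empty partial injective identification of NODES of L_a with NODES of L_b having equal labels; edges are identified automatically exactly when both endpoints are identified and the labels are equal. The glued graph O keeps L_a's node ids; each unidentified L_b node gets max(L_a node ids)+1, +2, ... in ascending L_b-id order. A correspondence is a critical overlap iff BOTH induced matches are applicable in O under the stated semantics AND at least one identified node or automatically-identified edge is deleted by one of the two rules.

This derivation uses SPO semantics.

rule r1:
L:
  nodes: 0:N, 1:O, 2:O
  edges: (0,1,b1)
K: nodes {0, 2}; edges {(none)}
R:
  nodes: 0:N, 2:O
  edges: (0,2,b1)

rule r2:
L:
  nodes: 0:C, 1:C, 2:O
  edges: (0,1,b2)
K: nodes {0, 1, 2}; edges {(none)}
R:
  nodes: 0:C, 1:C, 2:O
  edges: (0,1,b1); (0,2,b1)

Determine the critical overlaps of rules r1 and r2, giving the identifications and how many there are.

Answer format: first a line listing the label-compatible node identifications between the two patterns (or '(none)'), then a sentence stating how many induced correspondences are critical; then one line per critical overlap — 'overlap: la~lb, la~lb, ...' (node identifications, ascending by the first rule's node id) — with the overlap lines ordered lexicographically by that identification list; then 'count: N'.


label-compatible node identifications between L(r1) and L(r2): 1~2, 2~2
1 of the induced correspondences is a critical overlap of r1 and r2.
overlap: 1~2
count: 1


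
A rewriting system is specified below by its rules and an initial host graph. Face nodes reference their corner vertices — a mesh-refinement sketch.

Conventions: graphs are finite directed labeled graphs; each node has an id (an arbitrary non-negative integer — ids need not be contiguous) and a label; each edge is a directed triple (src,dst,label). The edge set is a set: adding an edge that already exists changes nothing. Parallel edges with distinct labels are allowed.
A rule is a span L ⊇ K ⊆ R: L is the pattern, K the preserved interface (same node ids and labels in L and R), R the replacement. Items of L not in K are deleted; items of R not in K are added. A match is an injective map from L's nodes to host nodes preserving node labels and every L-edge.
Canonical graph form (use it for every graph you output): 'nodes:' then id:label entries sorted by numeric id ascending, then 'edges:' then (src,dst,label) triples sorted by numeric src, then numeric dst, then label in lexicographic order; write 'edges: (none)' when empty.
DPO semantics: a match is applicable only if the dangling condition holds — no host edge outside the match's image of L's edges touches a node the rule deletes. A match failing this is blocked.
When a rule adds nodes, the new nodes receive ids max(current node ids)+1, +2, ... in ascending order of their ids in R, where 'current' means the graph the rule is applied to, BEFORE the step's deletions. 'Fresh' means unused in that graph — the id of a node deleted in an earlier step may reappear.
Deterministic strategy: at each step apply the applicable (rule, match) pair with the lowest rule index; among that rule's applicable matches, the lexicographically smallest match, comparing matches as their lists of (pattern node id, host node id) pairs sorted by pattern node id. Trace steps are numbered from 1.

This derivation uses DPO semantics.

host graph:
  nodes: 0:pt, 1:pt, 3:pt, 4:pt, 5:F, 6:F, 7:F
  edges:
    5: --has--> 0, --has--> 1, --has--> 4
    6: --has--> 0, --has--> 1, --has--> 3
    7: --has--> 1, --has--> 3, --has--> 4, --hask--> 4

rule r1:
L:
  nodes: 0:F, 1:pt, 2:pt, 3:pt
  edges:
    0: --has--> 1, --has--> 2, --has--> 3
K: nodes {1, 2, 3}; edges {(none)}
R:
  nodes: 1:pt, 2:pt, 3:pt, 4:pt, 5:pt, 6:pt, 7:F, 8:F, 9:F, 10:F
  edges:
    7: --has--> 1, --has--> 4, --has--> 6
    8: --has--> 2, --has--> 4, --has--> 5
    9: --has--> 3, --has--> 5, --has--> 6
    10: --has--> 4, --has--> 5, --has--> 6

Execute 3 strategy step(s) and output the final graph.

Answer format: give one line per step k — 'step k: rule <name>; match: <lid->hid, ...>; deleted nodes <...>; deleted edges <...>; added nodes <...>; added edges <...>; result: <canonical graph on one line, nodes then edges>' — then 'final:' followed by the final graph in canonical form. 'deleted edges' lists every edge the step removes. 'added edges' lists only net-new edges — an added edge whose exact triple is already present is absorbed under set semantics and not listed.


step 1: rule r1; match: 0->5, 1->0, 2->1, 3->4; deleted nodes 5; deleted edges (5,0,has); (5,1,has); (5,4,has); added nodes 8, 9, 10, 11, 12, 13, 14; added edges (11,0,has); (11,8,has); (11,10,has); (12,1,has); (12,8,has); (12,9,has); (13,4,has); (13,9,has); (13,10,has); (14,8,has); (14,9,has); (14,10,has); result: nodes: 0:pt, 1:pt, 3:pt, 4:pt, 6:F, 7:F, 8:pt, 9:pt, 10:pt, 11:F, 12:F, 13:F, 14:F edges: (6,0,has); (6,1,has); (6,3,has); (7,1,has); (7,3,has); (7,4,has); (7,4,hask); (11,0,has); (11,8,has); (11,10,has); (12,1,has); (12,8,has); (12,9,has); (13,4,has); (13,9,has); (13,10,has); (14,8,has); (14,9,has); (14,10,has)
step 2: rule r1; match: 0->6, 1->0, 2->1, 3->3; deleted nodes 6; deleted edges (6,0,has); (6,1,has); (6,3,has); added nodes 15, 16, 17, 18, 19, 20, 21; added edges (18,0,has); (18,15,has); (18,17,has); (19,1,has); (19,15,has); (19,16,has); (20,3,has); (20,16,has); (20,17,has); (21,15,has); (21,16,has); (21,17,has); result: nodes: 0:pt, 1:pt, 3:pt, 4:pt, 7:F, 8:pt, 9:pt, 10:pt, 11:F, 12:F, 13:F, 14:F, 15:pt, 16:pt, 17:pt, 18:F, 19:F, 20:F, 21:F edges: (7,1,has); (7,3,has); (7,4,has); (7,4,hask); (11,0,has); (11,8,has); (11,10,has); (12,1,has); (12,8,has); (12,9,has); (13,4,has); (13,9,has); (13,10,has); (14,8,has); (14,9,has); (14,10,has); (18,0,has); (18,15,has); (18,17,has); (19,1,has); (19,15,has); (19,16,has); (20,3,has); (20,16,has); (20,17,has); (21,15,has); (21,16,has); (21,17,has)
step 3: rule r1; match: 0->11, 1->0, 2->8, 3->10; deleted nodes 11; deleted edges (11,0,has); (11,8,has); (11,10,has); added nodes 22, 23, 24, 25, 26, 27, 28; added edges (25,0,has); (25,22,has); (25,24,has); (26,8,has); (26,22,has); (26,23,has); (27,10,has); (27,23,has); (27,24,has); (28,22,has); (28,23,has); (28,24,has); result: nodes: 0:pt, 1:pt, 3:pt, 4:pt, 7:F, 8:pt, 9:pt, 10:pt, 12:F, 13:F, 14:F, 15:pt, 16:pt, 17:pt, 18:F, 19:F, 20:F, 21:F, 22:pt, 23:pt, 24:pt, 25:F, 26:F, 27:F, 28:F edges: (7,1,has); (7,3,has); (7,4,has); (7,4,hask); (12,1,has); (12,8,has); (12,9,has); (13,4,has); (13,9,has); (13,10,has); (14,8,has); (14,9,has); (14,10,has); (18,0,has); (18,15,has); (18,17,has); (19,1,has); (19,15,has); (19,16,has); (20,3,has); (20,16,has); (20,17,has); (21,15,has); (21,16,has); (21,17,has); (25,0,has); (25,22,has); (25,24,has); (26,8,has); (26,22,has); (26,23,has); (27,10,has); (27,23,has); (27,24,has); (28,22,has); (28,23,has); (28,24,has)
final:
nodes: 0:pt, 1:pt, 3:pt, 4:pt, 7:F, 8:pt, 9:pt, 10:pt, 12:F, 13:F, 14:F, 15:pt, 16:pt, 17:pt, 18:F, 19:F, 20:F, 21:F, 22:pt, 23:pt, 24:pt, 25:F, 26:F, 27:F, 28:F
edges: (7,1,has); (7,3,has); (7,4,has); (7,4,hask); (12,1,has); (12,8,has); (12,9,has); (13,4,has); (13,9,has); (13,10,has); (14,8,has); (14,9,has); (14,10,has); (18,0,has); (18,15,has); (18,17,has); (19,1,has); (19,15,has); (19,16,has); (20,3,has); (20,16,has); (20,17,has); (21,15,has); (21,16,has); (21,17,has); (25,0,has); (25,22,has); (25,24,has); (26,8,has); (26,22,has); (26,23,has); (27,10,has); (27,23,has); (27,24,has); (28,22,has); (28,23,has); (28,24,has)


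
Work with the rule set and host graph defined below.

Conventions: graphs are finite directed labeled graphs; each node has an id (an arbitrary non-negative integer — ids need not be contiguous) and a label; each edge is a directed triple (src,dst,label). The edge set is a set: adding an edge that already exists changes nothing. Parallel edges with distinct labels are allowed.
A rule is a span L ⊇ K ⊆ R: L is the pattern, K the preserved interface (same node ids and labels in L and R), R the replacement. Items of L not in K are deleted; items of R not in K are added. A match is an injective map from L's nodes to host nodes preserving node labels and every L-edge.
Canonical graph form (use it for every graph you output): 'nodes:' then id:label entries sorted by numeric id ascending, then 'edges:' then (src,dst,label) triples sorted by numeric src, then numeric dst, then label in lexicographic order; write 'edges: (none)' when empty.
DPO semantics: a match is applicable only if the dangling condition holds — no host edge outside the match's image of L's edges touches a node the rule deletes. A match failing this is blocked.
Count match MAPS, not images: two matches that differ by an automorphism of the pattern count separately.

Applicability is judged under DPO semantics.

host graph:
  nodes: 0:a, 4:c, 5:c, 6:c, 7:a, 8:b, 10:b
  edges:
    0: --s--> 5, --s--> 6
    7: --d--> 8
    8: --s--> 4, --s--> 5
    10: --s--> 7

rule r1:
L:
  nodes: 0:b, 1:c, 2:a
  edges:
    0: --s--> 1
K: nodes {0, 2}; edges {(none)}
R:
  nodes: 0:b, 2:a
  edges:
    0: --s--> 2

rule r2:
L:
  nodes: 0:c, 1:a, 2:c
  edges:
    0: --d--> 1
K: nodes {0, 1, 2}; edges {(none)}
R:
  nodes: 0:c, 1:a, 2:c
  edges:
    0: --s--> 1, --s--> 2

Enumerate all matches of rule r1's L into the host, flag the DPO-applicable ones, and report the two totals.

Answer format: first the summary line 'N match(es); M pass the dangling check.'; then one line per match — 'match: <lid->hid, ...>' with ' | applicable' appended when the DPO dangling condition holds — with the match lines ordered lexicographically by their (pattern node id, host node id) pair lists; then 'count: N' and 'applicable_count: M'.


4 match(es); 2 pass the dangling check.
match: 0->8, 1->4, 2->0 | applicable
match: 0->8, 1->4, 2->7 | applicable
match: 0->8, 1->5, 2->0
match: 0->8, 1->5, 2->7
count: 4
applicable_count: 2
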